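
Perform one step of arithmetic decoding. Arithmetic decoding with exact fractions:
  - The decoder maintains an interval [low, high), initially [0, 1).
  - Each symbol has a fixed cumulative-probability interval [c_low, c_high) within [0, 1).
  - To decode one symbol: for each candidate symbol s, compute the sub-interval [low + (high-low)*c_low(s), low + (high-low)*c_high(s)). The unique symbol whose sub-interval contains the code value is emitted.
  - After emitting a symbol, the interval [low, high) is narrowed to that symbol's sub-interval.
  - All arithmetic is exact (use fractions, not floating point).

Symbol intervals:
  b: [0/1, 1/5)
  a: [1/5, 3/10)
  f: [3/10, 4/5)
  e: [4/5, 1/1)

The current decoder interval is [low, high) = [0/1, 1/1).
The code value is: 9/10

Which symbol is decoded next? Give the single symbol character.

Interval width = high − low = 1/1 − 0/1 = 1/1
Scaled code = (code − low) / width = (9/10 − 0/1) / 1/1 = 9/10
  b: [0/1, 1/5) 
  a: [1/5, 3/10) 
  f: [3/10, 4/5) 
  e: [4/5, 1/1) ← scaled code falls here ✓

Answer: e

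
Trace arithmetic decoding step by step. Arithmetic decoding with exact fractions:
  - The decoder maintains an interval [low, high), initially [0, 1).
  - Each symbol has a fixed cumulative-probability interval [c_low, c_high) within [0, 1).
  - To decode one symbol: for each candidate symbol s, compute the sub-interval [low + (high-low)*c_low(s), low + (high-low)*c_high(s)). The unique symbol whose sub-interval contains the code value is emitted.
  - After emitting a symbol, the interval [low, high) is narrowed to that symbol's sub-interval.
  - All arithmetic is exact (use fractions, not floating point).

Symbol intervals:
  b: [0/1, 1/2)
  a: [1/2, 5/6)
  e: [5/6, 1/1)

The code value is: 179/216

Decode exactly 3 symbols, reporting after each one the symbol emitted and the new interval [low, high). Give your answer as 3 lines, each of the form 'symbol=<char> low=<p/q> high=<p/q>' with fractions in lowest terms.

Step 1: interval [0/1, 1/1), width = 1/1 - 0/1 = 1/1
  'b': [0/1 + 1/1*0/1, 0/1 + 1/1*1/2) = [0/1, 1/2)
  'a': [0/1 + 1/1*1/2, 0/1 + 1/1*5/6) = [1/2, 5/6) <- contains code 179/216
  'e': [0/1 + 1/1*5/6, 0/1 + 1/1*1/1) = [5/6, 1/1)
  emit 'a', narrow to [1/2, 5/6)
Step 2: interval [1/2, 5/6), width = 5/6 - 1/2 = 1/3
  'b': [1/2 + 1/3*0/1, 1/2 + 1/3*1/2) = [1/2, 2/3)
  'a': [1/2 + 1/3*1/2, 1/2 + 1/3*5/6) = [2/3, 7/9)
  'e': [1/2 + 1/3*5/6, 1/2 + 1/3*1/1) = [7/9, 5/6) <- contains code 179/216
  emit 'e', narrow to [7/9, 5/6)
Step 3: interval [7/9, 5/6), width = 5/6 - 7/9 = 1/18
  'b': [7/9 + 1/18*0/1, 7/9 + 1/18*1/2) = [7/9, 29/36)
  'a': [7/9 + 1/18*1/2, 7/9 + 1/18*5/6) = [29/36, 89/108)
  'e': [7/9 + 1/18*5/6, 7/9 + 1/18*1/1) = [89/108, 5/6) <- contains code 179/216
  emit 'e', narrow to [89/108, 5/6)

Answer: symbol=a low=1/2 high=5/6
symbol=e low=7/9 high=5/6
symbol=e low=89/108 high=5/6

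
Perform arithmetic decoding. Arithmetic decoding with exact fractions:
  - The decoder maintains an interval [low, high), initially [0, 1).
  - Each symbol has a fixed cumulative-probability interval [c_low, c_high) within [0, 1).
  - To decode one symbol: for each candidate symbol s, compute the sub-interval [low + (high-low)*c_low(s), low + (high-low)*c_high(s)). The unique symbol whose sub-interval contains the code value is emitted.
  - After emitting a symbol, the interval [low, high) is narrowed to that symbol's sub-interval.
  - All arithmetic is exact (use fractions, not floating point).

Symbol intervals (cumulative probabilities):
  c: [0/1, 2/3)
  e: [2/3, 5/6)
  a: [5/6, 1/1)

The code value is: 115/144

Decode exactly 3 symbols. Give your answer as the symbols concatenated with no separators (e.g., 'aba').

Step 1: interval [0/1, 1/1), width = 1/1 - 0/1 = 1/1
  'c': [0/1 + 1/1*0/1, 0/1 + 1/1*2/3) = [0/1, 2/3)
  'e': [0/1 + 1/1*2/3, 0/1 + 1/1*5/6) = [2/3, 5/6) <- contains code 115/144
  'a': [0/1 + 1/1*5/6, 0/1 + 1/1*1/1) = [5/6, 1/1)
  emit 'e', narrow to [2/3, 5/6)
Step 2: interval [2/3, 5/6), width = 5/6 - 2/3 = 1/6
  'c': [2/3 + 1/6*0/1, 2/3 + 1/6*2/3) = [2/3, 7/9)
  'e': [2/3 + 1/6*2/3, 2/3 + 1/6*5/6) = [7/9, 29/36) <- contains code 115/144
  'a': [2/3 + 1/6*5/6, 2/3 + 1/6*1/1) = [29/36, 5/6)
  emit 'e', narrow to [7/9, 29/36)
Step 3: interval [7/9, 29/36), width = 29/36 - 7/9 = 1/36
  'c': [7/9 + 1/36*0/1, 7/9 + 1/36*2/3) = [7/9, 43/54)
  'e': [7/9 + 1/36*2/3, 7/9 + 1/36*5/6) = [43/54, 173/216) <- contains code 115/144
  'a': [7/9 + 1/36*5/6, 7/9 + 1/36*1/1) = [173/216, 29/36)
  emit 'e', narrow to [43/54, 173/216)

Answer: eee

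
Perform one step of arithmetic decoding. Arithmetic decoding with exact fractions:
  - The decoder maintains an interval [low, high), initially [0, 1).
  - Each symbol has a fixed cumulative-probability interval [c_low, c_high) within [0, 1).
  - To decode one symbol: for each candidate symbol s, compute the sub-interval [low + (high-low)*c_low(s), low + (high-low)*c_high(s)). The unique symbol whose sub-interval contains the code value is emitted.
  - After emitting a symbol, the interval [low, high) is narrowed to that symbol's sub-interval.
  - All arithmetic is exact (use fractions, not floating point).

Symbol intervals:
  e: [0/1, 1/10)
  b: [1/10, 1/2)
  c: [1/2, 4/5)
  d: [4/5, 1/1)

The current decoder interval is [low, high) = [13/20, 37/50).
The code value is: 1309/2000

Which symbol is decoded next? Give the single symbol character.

Interval width = high − low = 37/50 − 13/20 = 9/100
Scaled code = (code − low) / width = (1309/2000 − 13/20) / 9/100 = 1/20
  e: [0/1, 1/10) ← scaled code falls here ✓
  b: [1/10, 1/2) 
  c: [1/2, 4/5) 
  d: [4/5, 1/1) 

Answer: e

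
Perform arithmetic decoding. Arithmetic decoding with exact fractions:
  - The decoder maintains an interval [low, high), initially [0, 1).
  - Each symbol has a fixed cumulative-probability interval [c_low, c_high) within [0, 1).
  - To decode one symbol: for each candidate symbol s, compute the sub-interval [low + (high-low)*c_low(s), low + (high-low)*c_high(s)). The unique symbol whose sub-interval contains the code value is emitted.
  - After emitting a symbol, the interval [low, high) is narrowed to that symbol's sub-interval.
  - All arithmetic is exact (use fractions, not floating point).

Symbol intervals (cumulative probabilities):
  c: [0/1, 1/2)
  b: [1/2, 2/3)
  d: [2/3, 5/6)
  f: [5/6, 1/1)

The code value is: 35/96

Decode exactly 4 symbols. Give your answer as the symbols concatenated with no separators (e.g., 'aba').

Step 1: interval [0/1, 1/1), width = 1/1 - 0/1 = 1/1
  'c': [0/1 + 1/1*0/1, 0/1 + 1/1*1/2) = [0/1, 1/2) <- contains code 35/96
  'b': [0/1 + 1/1*1/2, 0/1 + 1/1*2/3) = [1/2, 2/3)
  'd': [0/1 + 1/1*2/3, 0/1 + 1/1*5/6) = [2/3, 5/6)
  'f': [0/1 + 1/1*5/6, 0/1 + 1/1*1/1) = [5/6, 1/1)
  emit 'c', narrow to [0/1, 1/2)
Step 2: interval [0/1, 1/2), width = 1/2 - 0/1 = 1/2
  'c': [0/1 + 1/2*0/1, 0/1 + 1/2*1/2) = [0/1, 1/4)
  'b': [0/1 + 1/2*1/2, 0/1 + 1/2*2/3) = [1/4, 1/3)
  'd': [0/1 + 1/2*2/3, 0/1 + 1/2*5/6) = [1/3, 5/12) <- contains code 35/96
  'f': [0/1 + 1/2*5/6, 0/1 + 1/2*1/1) = [5/12, 1/2)
  emit 'd', narrow to [1/3, 5/12)
Step 3: interval [1/3, 5/12), width = 5/12 - 1/3 = 1/12
  'c': [1/3 + 1/12*0/1, 1/3 + 1/12*1/2) = [1/3, 3/8) <- contains code 35/96
  'b': [1/3 + 1/12*1/2, 1/3 + 1/12*2/3) = [3/8, 7/18)
  'd': [1/3 + 1/12*2/3, 1/3 + 1/12*5/6) = [7/18, 29/72)
  'f': [1/3 + 1/12*5/6, 1/3 + 1/12*1/1) = [29/72, 5/12)
  emit 'c', narrow to [1/3, 3/8)
Step 4: interval [1/3, 3/8), width = 3/8 - 1/3 = 1/24
  'c': [1/3 + 1/24*0/1, 1/3 + 1/24*1/2) = [1/3, 17/48)
  'b': [1/3 + 1/24*1/2, 1/3 + 1/24*2/3) = [17/48, 13/36)
  'd': [1/3 + 1/24*2/3, 1/3 + 1/24*5/6) = [13/36, 53/144) <- contains code 35/96
  'f': [1/3 + 1/24*5/6, 1/3 + 1/24*1/1) = [53/144, 3/8)
  emit 'd', narrow to [13/36, 53/144)

Answer: cdcd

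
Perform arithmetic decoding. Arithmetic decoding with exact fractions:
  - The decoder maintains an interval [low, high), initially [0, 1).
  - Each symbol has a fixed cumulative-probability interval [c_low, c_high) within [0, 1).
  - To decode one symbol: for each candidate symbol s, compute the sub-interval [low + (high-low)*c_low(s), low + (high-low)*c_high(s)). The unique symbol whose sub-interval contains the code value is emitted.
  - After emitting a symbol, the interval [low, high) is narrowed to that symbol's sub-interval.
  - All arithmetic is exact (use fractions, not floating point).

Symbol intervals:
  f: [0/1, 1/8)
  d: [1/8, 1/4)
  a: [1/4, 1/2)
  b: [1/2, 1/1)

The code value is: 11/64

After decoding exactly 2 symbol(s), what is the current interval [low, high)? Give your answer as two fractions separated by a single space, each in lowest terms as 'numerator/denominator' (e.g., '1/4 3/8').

Answer: 5/32 3/16

Derivation:
Step 1: interval [0/1, 1/1), width = 1/1 - 0/1 = 1/1
  'f': [0/1 + 1/1*0/1, 0/1 + 1/1*1/8) = [0/1, 1/8)
  'd': [0/1 + 1/1*1/8, 0/1 + 1/1*1/4) = [1/8, 1/4) <- contains code 11/64
  'a': [0/1 + 1/1*1/4, 0/1 + 1/1*1/2) = [1/4, 1/2)
  'b': [0/1 + 1/1*1/2, 0/1 + 1/1*1/1) = [1/2, 1/1)
  emit 'd', narrow to [1/8, 1/4)
Step 2: interval [1/8, 1/4), width = 1/4 - 1/8 = 1/8
  'f': [1/8 + 1/8*0/1, 1/8 + 1/8*1/8) = [1/8, 9/64)
  'd': [1/8 + 1/8*1/8, 1/8 + 1/8*1/4) = [9/64, 5/32)
  'a': [1/8 + 1/8*1/4, 1/8 + 1/8*1/2) = [5/32, 3/16) <- contains code 11/64
  'b': [1/8 + 1/8*1/2, 1/8 + 1/8*1/1) = [3/16, 1/4)
  emit 'a', narrow to [5/32, 3/16)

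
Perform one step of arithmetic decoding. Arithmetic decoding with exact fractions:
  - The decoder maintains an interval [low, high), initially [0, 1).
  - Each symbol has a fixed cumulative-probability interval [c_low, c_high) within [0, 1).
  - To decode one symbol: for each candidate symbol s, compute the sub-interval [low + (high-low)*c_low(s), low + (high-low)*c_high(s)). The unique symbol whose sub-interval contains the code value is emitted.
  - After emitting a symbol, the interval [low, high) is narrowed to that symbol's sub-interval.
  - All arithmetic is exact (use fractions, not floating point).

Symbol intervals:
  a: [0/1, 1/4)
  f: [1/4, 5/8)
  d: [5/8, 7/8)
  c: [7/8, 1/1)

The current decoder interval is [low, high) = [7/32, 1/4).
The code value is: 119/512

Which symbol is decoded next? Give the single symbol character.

Interval width = high − low = 1/4 − 7/32 = 1/32
Scaled code = (code − low) / width = (119/512 − 7/32) / 1/32 = 7/16
  a: [0/1, 1/4) 
  f: [1/4, 5/8) ← scaled code falls here ✓
  d: [5/8, 7/8) 
  c: [7/8, 1/1) 

Answer: f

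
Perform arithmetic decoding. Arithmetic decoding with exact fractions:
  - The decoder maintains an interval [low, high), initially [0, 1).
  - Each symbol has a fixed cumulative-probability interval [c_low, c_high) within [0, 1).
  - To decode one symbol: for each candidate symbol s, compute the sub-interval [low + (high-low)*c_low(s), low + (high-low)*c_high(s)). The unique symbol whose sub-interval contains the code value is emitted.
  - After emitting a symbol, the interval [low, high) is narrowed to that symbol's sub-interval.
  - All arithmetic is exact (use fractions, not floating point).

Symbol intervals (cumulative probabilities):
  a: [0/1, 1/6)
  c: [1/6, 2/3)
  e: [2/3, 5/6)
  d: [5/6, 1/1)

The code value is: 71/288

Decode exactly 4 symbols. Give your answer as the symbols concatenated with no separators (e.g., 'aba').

Step 1: interval [0/1, 1/1), width = 1/1 - 0/1 = 1/1
  'a': [0/1 + 1/1*0/1, 0/1 + 1/1*1/6) = [0/1, 1/6)
  'c': [0/1 + 1/1*1/6, 0/1 + 1/1*2/3) = [1/6, 2/3) <- contains code 71/288
  'e': [0/1 + 1/1*2/3, 0/1 + 1/1*5/6) = [2/3, 5/6)
  'd': [0/1 + 1/1*5/6, 0/1 + 1/1*1/1) = [5/6, 1/1)
  emit 'c', narrow to [1/6, 2/3)
Step 2: interval [1/6, 2/3), width = 2/3 - 1/6 = 1/2
  'a': [1/6 + 1/2*0/1, 1/6 + 1/2*1/6) = [1/6, 1/4) <- contains code 71/288
  'c': [1/6 + 1/2*1/6, 1/6 + 1/2*2/3) = [1/4, 1/2)
  'e': [1/6 + 1/2*2/3, 1/6 + 1/2*5/6) = [1/2, 7/12)
  'd': [1/6 + 1/2*5/6, 1/6 + 1/2*1/1) = [7/12, 2/3)
  emit 'a', narrow to [1/6, 1/4)
Step 3: interval [1/6, 1/4), width = 1/4 - 1/6 = 1/12
  'a': [1/6 + 1/12*0/1, 1/6 + 1/12*1/6) = [1/6, 13/72)
  'c': [1/6 + 1/12*1/6, 1/6 + 1/12*2/3) = [13/72, 2/9)
  'e': [1/6 + 1/12*2/3, 1/6 + 1/12*5/6) = [2/9, 17/72)
  'd': [1/6 + 1/12*5/6, 1/6 + 1/12*1/1) = [17/72, 1/4) <- contains code 71/288
  emit 'd', narrow to [17/72, 1/4)
Step 4: interval [17/72, 1/4), width = 1/4 - 17/72 = 1/72
  'a': [17/72 + 1/72*0/1, 17/72 + 1/72*1/6) = [17/72, 103/432)
  'c': [17/72 + 1/72*1/6, 17/72 + 1/72*2/3) = [103/432, 53/216)
  'e': [17/72 + 1/72*2/3, 17/72 + 1/72*5/6) = [53/216, 107/432) <- contains code 71/288
  'd': [17/72 + 1/72*5/6, 17/72 + 1/72*1/1) = [107/432, 1/4)
  emit 'e', narrow to [53/216, 107/432)

Answer: cade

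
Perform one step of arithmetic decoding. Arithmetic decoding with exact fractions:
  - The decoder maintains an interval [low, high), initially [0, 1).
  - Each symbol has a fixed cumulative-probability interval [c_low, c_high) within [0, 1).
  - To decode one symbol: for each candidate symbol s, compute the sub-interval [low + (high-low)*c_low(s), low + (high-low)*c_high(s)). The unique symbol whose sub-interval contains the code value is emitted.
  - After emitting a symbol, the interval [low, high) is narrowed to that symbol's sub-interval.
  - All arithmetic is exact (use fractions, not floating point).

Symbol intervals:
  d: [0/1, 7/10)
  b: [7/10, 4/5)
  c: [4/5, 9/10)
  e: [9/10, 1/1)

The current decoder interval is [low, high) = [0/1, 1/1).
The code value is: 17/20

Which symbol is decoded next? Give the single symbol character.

Answer: c

Derivation:
Interval width = high − low = 1/1 − 0/1 = 1/1
Scaled code = (code − low) / width = (17/20 − 0/1) / 1/1 = 17/20
  d: [0/1, 7/10) 
  b: [7/10, 4/5) 
  c: [4/5, 9/10) ← scaled code falls here ✓
  e: [9/10, 1/1) 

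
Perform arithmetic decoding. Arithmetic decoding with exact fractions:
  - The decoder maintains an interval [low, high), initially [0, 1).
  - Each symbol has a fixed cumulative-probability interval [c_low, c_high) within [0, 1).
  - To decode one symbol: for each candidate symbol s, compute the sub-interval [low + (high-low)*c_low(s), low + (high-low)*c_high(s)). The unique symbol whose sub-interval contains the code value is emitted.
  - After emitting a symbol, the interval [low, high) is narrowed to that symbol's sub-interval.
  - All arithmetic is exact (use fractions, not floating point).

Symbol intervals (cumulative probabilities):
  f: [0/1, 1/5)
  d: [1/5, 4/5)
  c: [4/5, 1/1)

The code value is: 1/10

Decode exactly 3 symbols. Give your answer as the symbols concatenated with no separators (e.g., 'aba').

Step 1: interval [0/1, 1/1), width = 1/1 - 0/1 = 1/1
  'f': [0/1 + 1/1*0/1, 0/1 + 1/1*1/5) = [0/1, 1/5) <- contains code 1/10
  'd': [0/1 + 1/1*1/5, 0/1 + 1/1*4/5) = [1/5, 4/5)
  'c': [0/1 + 1/1*4/5, 0/1 + 1/1*1/1) = [4/5, 1/1)
  emit 'f', narrow to [0/1, 1/5)
Step 2: interval [0/1, 1/5), width = 1/5 - 0/1 = 1/5
  'f': [0/1 + 1/5*0/1, 0/1 + 1/5*1/5) = [0/1, 1/25)
  'd': [0/1 + 1/5*1/5, 0/1 + 1/5*4/5) = [1/25, 4/25) <- contains code 1/10
  'c': [0/1 + 1/5*4/5, 0/1 + 1/5*1/1) = [4/25, 1/5)
  emit 'd', narrow to [1/25, 4/25)
Step 3: interval [1/25, 4/25), width = 4/25 - 1/25 = 3/25
  'f': [1/25 + 3/25*0/1, 1/25 + 3/25*1/5) = [1/25, 8/125)
  'd': [1/25 + 3/25*1/5, 1/25 + 3/25*4/5) = [8/125, 17/125) <- contains code 1/10
  'c': [1/25 + 3/25*4/5, 1/25 + 3/25*1/1) = [17/125, 4/25)
  emit 'd', narrow to [8/125, 17/125)

Answer: fdd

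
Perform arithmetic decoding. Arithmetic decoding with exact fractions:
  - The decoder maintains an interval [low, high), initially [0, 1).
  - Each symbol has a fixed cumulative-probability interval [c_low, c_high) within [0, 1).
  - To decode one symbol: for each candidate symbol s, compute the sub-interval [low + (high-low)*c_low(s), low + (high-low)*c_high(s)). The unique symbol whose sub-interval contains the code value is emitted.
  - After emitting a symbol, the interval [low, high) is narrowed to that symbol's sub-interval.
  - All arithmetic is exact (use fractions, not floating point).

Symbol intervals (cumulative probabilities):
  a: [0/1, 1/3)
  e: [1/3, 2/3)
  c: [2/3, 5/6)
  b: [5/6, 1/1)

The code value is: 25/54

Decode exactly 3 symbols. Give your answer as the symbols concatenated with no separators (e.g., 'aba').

Answer: eea

Derivation:
Step 1: interval [0/1, 1/1), width = 1/1 - 0/1 = 1/1
  'a': [0/1 + 1/1*0/1, 0/1 + 1/1*1/3) = [0/1, 1/3)
  'e': [0/1 + 1/1*1/3, 0/1 + 1/1*2/3) = [1/3, 2/3) <- contains code 25/54
  'c': [0/1 + 1/1*2/3, 0/1 + 1/1*5/6) = [2/3, 5/6)
  'b': [0/1 + 1/1*5/6, 0/1 + 1/1*1/1) = [5/6, 1/1)
  emit 'e', narrow to [1/3, 2/3)
Step 2: interval [1/3, 2/3), width = 2/3 - 1/3 = 1/3
  'a': [1/3 + 1/3*0/1, 1/3 + 1/3*1/3) = [1/3, 4/9)
  'e': [1/3 + 1/3*1/3, 1/3 + 1/3*2/3) = [4/9, 5/9) <- contains code 25/54
  'c': [1/3 + 1/3*2/3, 1/3 + 1/3*5/6) = [5/9, 11/18)
  'b': [1/3 + 1/3*5/6, 1/3 + 1/3*1/1) = [11/18, 2/3)
  emit 'e', narrow to [4/9, 5/9)
Step 3: interval [4/9, 5/9), width = 5/9 - 4/9 = 1/9
  'a': [4/9 + 1/9*0/1, 4/9 + 1/9*1/3) = [4/9, 13/27) <- contains code 25/54
  'e': [4/9 + 1/9*1/3, 4/9 + 1/9*2/3) = [13/27, 14/27)
  'c': [4/9 + 1/9*2/3, 4/9 + 1/9*5/6) = [14/27, 29/54)
  'b': [4/9 + 1/9*5/6, 4/9 + 1/9*1/1) = [29/54, 5/9)
  emit 'a', narrow to [4/9, 13/27)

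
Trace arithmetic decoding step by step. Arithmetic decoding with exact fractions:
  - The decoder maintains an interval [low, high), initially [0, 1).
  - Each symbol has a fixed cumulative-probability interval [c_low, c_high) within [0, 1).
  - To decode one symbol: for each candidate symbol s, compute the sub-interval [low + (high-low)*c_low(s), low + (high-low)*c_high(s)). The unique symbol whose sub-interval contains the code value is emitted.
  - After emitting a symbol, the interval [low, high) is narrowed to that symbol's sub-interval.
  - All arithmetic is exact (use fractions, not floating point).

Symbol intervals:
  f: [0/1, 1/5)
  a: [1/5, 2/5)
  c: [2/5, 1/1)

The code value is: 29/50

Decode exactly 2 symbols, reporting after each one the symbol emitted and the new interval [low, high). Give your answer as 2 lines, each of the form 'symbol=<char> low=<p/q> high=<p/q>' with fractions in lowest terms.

Answer: symbol=c low=2/5 high=1/1
symbol=a low=13/25 high=16/25

Derivation:
Step 1: interval [0/1, 1/1), width = 1/1 - 0/1 = 1/1
  'f': [0/1 + 1/1*0/1, 0/1 + 1/1*1/5) = [0/1, 1/5)
  'a': [0/1 + 1/1*1/5, 0/1 + 1/1*2/5) = [1/5, 2/5)
  'c': [0/1 + 1/1*2/5, 0/1 + 1/1*1/1) = [2/5, 1/1) <- contains code 29/50
  emit 'c', narrow to [2/5, 1/1)
Step 2: interval [2/5, 1/1), width = 1/1 - 2/5 = 3/5
  'f': [2/5 + 3/5*0/1, 2/5 + 3/5*1/5) = [2/5, 13/25)
  'a': [2/5 + 3/5*1/5, 2/5 + 3/5*2/5) = [13/25, 16/25) <- contains code 29/50
  'c': [2/5 + 3/5*2/5, 2/5 + 3/5*1/1) = [16/25, 1/1)
  emit 'a', narrow to [13/25, 16/25)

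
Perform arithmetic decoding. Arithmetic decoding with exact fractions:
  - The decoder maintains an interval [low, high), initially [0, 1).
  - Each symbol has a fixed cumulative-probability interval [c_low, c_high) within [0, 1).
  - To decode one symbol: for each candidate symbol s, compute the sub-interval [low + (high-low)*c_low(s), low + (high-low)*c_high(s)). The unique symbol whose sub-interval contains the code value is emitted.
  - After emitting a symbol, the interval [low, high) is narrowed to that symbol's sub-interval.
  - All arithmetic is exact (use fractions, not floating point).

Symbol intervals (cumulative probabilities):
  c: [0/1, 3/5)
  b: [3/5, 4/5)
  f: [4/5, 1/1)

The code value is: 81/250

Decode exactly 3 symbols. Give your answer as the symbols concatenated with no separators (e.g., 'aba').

Answer: ccf

Derivation:
Step 1: interval [0/1, 1/1), width = 1/1 - 0/1 = 1/1
  'c': [0/1 + 1/1*0/1, 0/1 + 1/1*3/5) = [0/1, 3/5) <- contains code 81/250
  'b': [0/1 + 1/1*3/5, 0/1 + 1/1*4/5) = [3/5, 4/5)
  'f': [0/1 + 1/1*4/5, 0/1 + 1/1*1/1) = [4/5, 1/1)
  emit 'c', narrow to [0/1, 3/5)
Step 2: interval [0/1, 3/5), width = 3/5 - 0/1 = 3/5
  'c': [0/1 + 3/5*0/1, 0/1 + 3/5*3/5) = [0/1, 9/25) <- contains code 81/250
  'b': [0/1 + 3/5*3/5, 0/1 + 3/5*4/5) = [9/25, 12/25)
  'f': [0/1 + 3/5*4/5, 0/1 + 3/5*1/1) = [12/25, 3/5)
  emit 'c', narrow to [0/1, 9/25)
Step 3: interval [0/1, 9/25), width = 9/25 - 0/1 = 9/25
  'c': [0/1 + 9/25*0/1, 0/1 + 9/25*3/5) = [0/1, 27/125)
  'b': [0/1 + 9/25*3/5, 0/1 + 9/25*4/5) = [27/125, 36/125)
  'f': [0/1 + 9/25*4/5, 0/1 + 9/25*1/1) = [36/125, 9/25) <- contains code 81/250
  emit 'f', narrow to [36/125, 9/25)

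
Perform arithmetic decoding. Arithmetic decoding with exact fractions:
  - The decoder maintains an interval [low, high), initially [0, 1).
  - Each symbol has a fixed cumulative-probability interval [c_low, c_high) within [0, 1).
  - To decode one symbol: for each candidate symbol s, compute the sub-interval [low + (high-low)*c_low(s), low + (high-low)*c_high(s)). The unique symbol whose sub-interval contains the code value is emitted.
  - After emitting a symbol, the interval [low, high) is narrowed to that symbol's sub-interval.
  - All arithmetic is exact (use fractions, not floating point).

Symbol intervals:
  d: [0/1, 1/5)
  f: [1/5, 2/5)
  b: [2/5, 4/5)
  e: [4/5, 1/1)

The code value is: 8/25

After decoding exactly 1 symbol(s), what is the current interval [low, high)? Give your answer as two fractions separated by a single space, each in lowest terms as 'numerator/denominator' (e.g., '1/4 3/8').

Step 1: interval [0/1, 1/1), width = 1/1 - 0/1 = 1/1
  'd': [0/1 + 1/1*0/1, 0/1 + 1/1*1/5) = [0/1, 1/5)
  'f': [0/1 + 1/1*1/5, 0/1 + 1/1*2/5) = [1/5, 2/5) <- contains code 8/25
  'b': [0/1 + 1/1*2/5, 0/1 + 1/1*4/5) = [2/5, 4/5)
  'e': [0/1 + 1/1*4/5, 0/1 + 1/1*1/1) = [4/5, 1/1)
  emit 'f', narrow to [1/5, 2/5)

Answer: 1/5 2/5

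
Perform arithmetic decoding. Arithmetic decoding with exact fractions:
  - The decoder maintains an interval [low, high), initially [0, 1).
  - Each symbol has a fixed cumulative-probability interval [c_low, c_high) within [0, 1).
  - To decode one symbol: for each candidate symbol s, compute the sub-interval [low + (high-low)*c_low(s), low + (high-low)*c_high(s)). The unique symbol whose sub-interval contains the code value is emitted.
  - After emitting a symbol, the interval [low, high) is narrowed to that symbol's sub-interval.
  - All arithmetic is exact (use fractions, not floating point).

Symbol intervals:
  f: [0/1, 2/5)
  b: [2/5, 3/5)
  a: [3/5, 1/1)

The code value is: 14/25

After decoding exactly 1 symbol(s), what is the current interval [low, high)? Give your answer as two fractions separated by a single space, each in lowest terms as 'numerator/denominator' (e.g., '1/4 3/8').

Answer: 2/5 3/5

Derivation:
Step 1: interval [0/1, 1/1), width = 1/1 - 0/1 = 1/1
  'f': [0/1 + 1/1*0/1, 0/1 + 1/1*2/5) = [0/1, 2/5)
  'b': [0/1 + 1/1*2/5, 0/1 + 1/1*3/5) = [2/5, 3/5) <- contains code 14/25
  'a': [0/1 + 1/1*3/5, 0/1 + 1/1*1/1) = [3/5, 1/1)
  emit 'b', narrow to [2/5, 3/5)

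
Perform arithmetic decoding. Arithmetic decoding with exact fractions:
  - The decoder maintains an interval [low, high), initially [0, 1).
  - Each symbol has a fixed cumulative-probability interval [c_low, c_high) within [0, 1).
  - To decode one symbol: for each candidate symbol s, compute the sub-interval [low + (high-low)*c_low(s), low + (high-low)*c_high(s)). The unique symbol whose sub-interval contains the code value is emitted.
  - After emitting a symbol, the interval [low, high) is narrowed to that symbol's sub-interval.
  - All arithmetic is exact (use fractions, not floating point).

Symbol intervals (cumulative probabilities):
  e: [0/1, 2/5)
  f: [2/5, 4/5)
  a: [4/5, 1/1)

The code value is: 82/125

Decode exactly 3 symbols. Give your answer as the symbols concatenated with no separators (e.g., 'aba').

Answer: fff

Derivation:
Step 1: interval [0/1, 1/1), width = 1/1 - 0/1 = 1/1
  'e': [0/1 + 1/1*0/1, 0/1 + 1/1*2/5) = [0/1, 2/5)
  'f': [0/1 + 1/1*2/5, 0/1 + 1/1*4/5) = [2/5, 4/5) <- contains code 82/125
  'a': [0/1 + 1/1*4/5, 0/1 + 1/1*1/1) = [4/5, 1/1)
  emit 'f', narrow to [2/5, 4/5)
Step 2: interval [2/5, 4/5), width = 4/5 - 2/5 = 2/5
  'e': [2/5 + 2/5*0/1, 2/5 + 2/5*2/5) = [2/5, 14/25)
  'f': [2/5 + 2/5*2/5, 2/5 + 2/5*4/5) = [14/25, 18/25) <- contains code 82/125
  'a': [2/5 + 2/5*4/5, 2/5 + 2/5*1/1) = [18/25, 4/5)
  emit 'f', narrow to [14/25, 18/25)
Step 3: interval [14/25, 18/25), width = 18/25 - 14/25 = 4/25
  'e': [14/25 + 4/25*0/1, 14/25 + 4/25*2/5) = [14/25, 78/125)
  'f': [14/25 + 4/25*2/5, 14/25 + 4/25*4/5) = [78/125, 86/125) <- contains code 82/125
  'a': [14/25 + 4/25*4/5, 14/25 + 4/25*1/1) = [86/125, 18/25)
  emit 'f', narrow to [78/125, 86/125)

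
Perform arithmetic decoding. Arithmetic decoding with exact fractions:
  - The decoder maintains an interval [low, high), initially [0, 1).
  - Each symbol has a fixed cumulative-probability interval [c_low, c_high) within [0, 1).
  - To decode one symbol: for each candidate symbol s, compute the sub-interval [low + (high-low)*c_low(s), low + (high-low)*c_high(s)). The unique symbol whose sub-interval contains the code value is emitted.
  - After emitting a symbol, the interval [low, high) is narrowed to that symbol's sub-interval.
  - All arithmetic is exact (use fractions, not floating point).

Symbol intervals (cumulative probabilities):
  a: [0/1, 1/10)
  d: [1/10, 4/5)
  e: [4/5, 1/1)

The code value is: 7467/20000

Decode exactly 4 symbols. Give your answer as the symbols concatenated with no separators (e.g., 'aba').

Answer: dddd

Derivation:
Step 1: interval [0/1, 1/1), width = 1/1 - 0/1 = 1/1
  'a': [0/1 + 1/1*0/1, 0/1 + 1/1*1/10) = [0/1, 1/10)
  'd': [0/1 + 1/1*1/10, 0/1 + 1/1*4/5) = [1/10, 4/5) <- contains code 7467/20000
  'e': [0/1 + 1/1*4/5, 0/1 + 1/1*1/1) = [4/5, 1/1)
  emit 'd', narrow to [1/10, 4/5)
Step 2: interval [1/10, 4/5), width = 4/5 - 1/10 = 7/10
  'a': [1/10 + 7/10*0/1, 1/10 + 7/10*1/10) = [1/10, 17/100)
  'd': [1/10 + 7/10*1/10, 1/10 + 7/10*4/5) = [17/100, 33/50) <- contains code 7467/20000
  'e': [1/10 + 7/10*4/5, 1/10 + 7/10*1/1) = [33/50, 4/5)
  emit 'd', narrow to [17/100, 33/50)
Step 3: interval [17/100, 33/50), width = 33/50 - 17/100 = 49/100
  'a': [17/100 + 49/100*0/1, 17/100 + 49/100*1/10) = [17/100, 219/1000)
  'd': [17/100 + 49/100*1/10, 17/100 + 49/100*4/5) = [219/1000, 281/500) <- contains code 7467/20000
  'e': [17/100 + 49/100*4/5, 17/100 + 49/100*1/1) = [281/500, 33/50)
  emit 'd', narrow to [219/1000, 281/500)
Step 4: interval [219/1000, 281/500), width = 281/500 - 219/1000 = 343/1000
  'a': [219/1000 + 343/1000*0/1, 219/1000 + 343/1000*1/10) = [219/1000, 2533/10000)
  'd': [219/1000 + 343/1000*1/10, 219/1000 + 343/1000*4/5) = [2533/10000, 2467/5000) <- contains code 7467/20000
  'e': [219/1000 + 343/1000*4/5, 219/1000 + 343/1000*1/1) = [2467/5000, 281/500)
  emit 'd', narrow to [2533/10000, 2467/5000)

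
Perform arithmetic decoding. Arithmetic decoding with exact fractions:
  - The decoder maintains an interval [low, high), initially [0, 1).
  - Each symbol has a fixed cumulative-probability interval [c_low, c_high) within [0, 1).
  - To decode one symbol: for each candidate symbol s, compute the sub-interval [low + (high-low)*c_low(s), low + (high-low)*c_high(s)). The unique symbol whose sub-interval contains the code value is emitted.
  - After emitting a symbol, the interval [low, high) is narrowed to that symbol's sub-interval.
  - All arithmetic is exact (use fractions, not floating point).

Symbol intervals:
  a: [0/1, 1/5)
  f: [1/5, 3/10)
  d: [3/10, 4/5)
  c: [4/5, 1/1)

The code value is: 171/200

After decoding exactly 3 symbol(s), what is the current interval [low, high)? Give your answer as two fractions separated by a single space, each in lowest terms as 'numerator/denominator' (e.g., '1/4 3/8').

Step 1: interval [0/1, 1/1), width = 1/1 - 0/1 = 1/1
  'a': [0/1 + 1/1*0/1, 0/1 + 1/1*1/5) = [0/1, 1/5)
  'f': [0/1 + 1/1*1/5, 0/1 + 1/1*3/10) = [1/5, 3/10)
  'd': [0/1 + 1/1*3/10, 0/1 + 1/1*4/5) = [3/10, 4/5)
  'c': [0/1 + 1/1*4/5, 0/1 + 1/1*1/1) = [4/5, 1/1) <- contains code 171/200
  emit 'c', narrow to [4/5, 1/1)
Step 2: interval [4/5, 1/1), width = 1/1 - 4/5 = 1/5
  'a': [4/5 + 1/5*0/1, 4/5 + 1/5*1/5) = [4/5, 21/25)
  'f': [4/5 + 1/5*1/5, 4/5 + 1/5*3/10) = [21/25, 43/50) <- contains code 171/200
  'd': [4/5 + 1/5*3/10, 4/5 + 1/5*4/5) = [43/50, 24/25)
  'c': [4/5 + 1/5*4/5, 4/5 + 1/5*1/1) = [24/25, 1/1)
  emit 'f', narrow to [21/25, 43/50)
Step 3: interval [21/25, 43/50), width = 43/50 - 21/25 = 1/50
  'a': [21/25 + 1/50*0/1, 21/25 + 1/50*1/5) = [21/25, 211/250)
  'f': [21/25 + 1/50*1/5, 21/25 + 1/50*3/10) = [211/250, 423/500)
  'd': [21/25 + 1/50*3/10, 21/25 + 1/50*4/5) = [423/500, 107/125) <- contains code 171/200
  'c': [21/25 + 1/50*4/5, 21/25 + 1/50*1/1) = [107/125, 43/50)
  emit 'd', narrow to [423/500, 107/125)

Answer: 423/500 107/125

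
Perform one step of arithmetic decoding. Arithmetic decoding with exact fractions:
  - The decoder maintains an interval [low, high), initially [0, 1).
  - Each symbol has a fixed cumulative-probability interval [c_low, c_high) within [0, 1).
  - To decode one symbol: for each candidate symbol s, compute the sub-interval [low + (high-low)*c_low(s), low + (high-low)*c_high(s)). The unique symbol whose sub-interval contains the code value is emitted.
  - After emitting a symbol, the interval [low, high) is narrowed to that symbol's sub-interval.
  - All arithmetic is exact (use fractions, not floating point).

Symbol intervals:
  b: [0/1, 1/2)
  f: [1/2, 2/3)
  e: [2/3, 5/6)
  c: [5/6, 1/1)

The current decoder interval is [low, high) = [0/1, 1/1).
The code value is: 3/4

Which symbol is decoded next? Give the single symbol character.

Answer: e

Derivation:
Interval width = high − low = 1/1 − 0/1 = 1/1
Scaled code = (code − low) / width = (3/4 − 0/1) / 1/1 = 3/4
  b: [0/1, 1/2) 
  f: [1/2, 2/3) 
  e: [2/3, 5/6) ← scaled code falls here ✓
  c: [5/6, 1/1) 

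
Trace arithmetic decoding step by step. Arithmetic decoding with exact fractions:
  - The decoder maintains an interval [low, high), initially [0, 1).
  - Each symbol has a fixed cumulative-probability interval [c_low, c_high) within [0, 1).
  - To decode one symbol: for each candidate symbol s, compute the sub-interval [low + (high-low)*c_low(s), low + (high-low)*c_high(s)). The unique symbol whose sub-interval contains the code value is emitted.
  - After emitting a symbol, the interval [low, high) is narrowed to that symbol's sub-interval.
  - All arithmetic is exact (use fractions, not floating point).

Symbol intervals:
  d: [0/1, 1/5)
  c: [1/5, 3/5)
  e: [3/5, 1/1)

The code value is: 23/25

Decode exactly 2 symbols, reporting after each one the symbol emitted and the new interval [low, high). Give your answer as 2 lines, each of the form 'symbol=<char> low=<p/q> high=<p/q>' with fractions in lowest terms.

Answer: symbol=e low=3/5 high=1/1
symbol=e low=21/25 high=1/1

Derivation:
Step 1: interval [0/1, 1/1), width = 1/1 - 0/1 = 1/1
  'd': [0/1 + 1/1*0/1, 0/1 + 1/1*1/5) = [0/1, 1/5)
  'c': [0/1 + 1/1*1/5, 0/1 + 1/1*3/5) = [1/5, 3/5)
  'e': [0/1 + 1/1*3/5, 0/1 + 1/1*1/1) = [3/5, 1/1) <- contains code 23/25
  emit 'e', narrow to [3/5, 1/1)
Step 2: interval [3/5, 1/1), width = 1/1 - 3/5 = 2/5
  'd': [3/5 + 2/5*0/1, 3/5 + 2/5*1/5) = [3/5, 17/25)
  'c': [3/5 + 2/5*1/5, 3/5 + 2/5*3/5) = [17/25, 21/25)
  'e': [3/5 + 2/5*3/5, 3/5 + 2/5*1/1) = [21/25, 1/1) <- contains code 23/25
  emit 'e', narrow to [21/25, 1/1)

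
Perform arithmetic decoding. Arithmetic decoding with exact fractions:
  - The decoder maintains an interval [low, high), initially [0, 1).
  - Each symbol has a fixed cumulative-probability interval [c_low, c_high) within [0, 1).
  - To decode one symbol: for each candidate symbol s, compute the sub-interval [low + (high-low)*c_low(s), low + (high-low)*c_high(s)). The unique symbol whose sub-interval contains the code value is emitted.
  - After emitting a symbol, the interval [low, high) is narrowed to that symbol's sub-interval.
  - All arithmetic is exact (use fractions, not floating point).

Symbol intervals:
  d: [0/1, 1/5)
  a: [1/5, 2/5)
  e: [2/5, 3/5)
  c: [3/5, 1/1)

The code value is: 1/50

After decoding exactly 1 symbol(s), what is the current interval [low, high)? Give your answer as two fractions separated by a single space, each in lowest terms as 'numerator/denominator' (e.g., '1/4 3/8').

Step 1: interval [0/1, 1/1), width = 1/1 - 0/1 = 1/1
  'd': [0/1 + 1/1*0/1, 0/1 + 1/1*1/5) = [0/1, 1/5) <- contains code 1/50
  'a': [0/1 + 1/1*1/5, 0/1 + 1/1*2/5) = [1/5, 2/5)
  'e': [0/1 + 1/1*2/5, 0/1 + 1/1*3/5) = [2/5, 3/5)
  'c': [0/1 + 1/1*3/5, 0/1 + 1/1*1/1) = [3/5, 1/1)
  emit 'd', narrow to [0/1, 1/5)

Answer: 0/1 1/5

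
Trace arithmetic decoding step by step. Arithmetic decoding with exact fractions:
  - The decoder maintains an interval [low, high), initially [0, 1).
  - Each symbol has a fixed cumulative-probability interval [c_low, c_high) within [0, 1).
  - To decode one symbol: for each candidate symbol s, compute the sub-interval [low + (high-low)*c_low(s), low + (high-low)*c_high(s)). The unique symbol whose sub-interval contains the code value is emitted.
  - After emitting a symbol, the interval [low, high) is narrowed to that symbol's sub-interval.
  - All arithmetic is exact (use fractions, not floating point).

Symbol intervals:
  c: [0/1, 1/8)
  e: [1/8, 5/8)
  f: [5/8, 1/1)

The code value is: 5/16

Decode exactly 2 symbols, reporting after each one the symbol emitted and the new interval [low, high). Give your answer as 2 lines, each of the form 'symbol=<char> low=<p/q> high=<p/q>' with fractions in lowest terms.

Step 1: interval [0/1, 1/1), width = 1/1 - 0/1 = 1/1
  'c': [0/1 + 1/1*0/1, 0/1 + 1/1*1/8) = [0/1, 1/8)
  'e': [0/1 + 1/1*1/8, 0/1 + 1/1*5/8) = [1/8, 5/8) <- contains code 5/16
  'f': [0/1 + 1/1*5/8, 0/1 + 1/1*1/1) = [5/8, 1/1)
  emit 'e', narrow to [1/8, 5/8)
Step 2: interval [1/8, 5/8), width = 5/8 - 1/8 = 1/2
  'c': [1/8 + 1/2*0/1, 1/8 + 1/2*1/8) = [1/8, 3/16)
  'e': [1/8 + 1/2*1/8, 1/8 + 1/2*5/8) = [3/16, 7/16) <- contains code 5/16
  'f': [1/8 + 1/2*5/8, 1/8 + 1/2*1/1) = [7/16, 5/8)
  emit 'e', narrow to [3/16, 7/16)

Answer: symbol=e low=1/8 high=5/8
symbol=e low=3/16 high=7/16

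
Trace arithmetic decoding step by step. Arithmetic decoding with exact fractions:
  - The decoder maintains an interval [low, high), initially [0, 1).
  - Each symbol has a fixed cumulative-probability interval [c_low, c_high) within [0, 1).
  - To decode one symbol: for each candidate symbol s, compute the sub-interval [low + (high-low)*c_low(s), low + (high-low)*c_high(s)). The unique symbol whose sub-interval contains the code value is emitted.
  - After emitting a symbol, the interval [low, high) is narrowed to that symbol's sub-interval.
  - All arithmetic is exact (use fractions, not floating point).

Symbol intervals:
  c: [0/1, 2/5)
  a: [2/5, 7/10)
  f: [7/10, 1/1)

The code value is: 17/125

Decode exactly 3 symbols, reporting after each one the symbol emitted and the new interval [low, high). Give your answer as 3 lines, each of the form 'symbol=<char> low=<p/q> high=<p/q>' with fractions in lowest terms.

Answer: symbol=c low=0/1 high=2/5
symbol=c low=0/1 high=4/25
symbol=f low=14/125 high=4/25

Derivation:
Step 1: interval [0/1, 1/1), width = 1/1 - 0/1 = 1/1
  'c': [0/1 + 1/1*0/1, 0/1 + 1/1*2/5) = [0/1, 2/5) <- contains code 17/125
  'a': [0/1 + 1/1*2/5, 0/1 + 1/1*7/10) = [2/5, 7/10)
  'f': [0/1 + 1/1*7/10, 0/1 + 1/1*1/1) = [7/10, 1/1)
  emit 'c', narrow to [0/1, 2/5)
Step 2: interval [0/1, 2/5), width = 2/5 - 0/1 = 2/5
  'c': [0/1 + 2/5*0/1, 0/1 + 2/5*2/5) = [0/1, 4/25) <- contains code 17/125
  'a': [0/1 + 2/5*2/5, 0/1 + 2/5*7/10) = [4/25, 7/25)
  'f': [0/1 + 2/5*7/10, 0/1 + 2/5*1/1) = [7/25, 2/5)
  emit 'c', narrow to [0/1, 4/25)
Step 3: interval [0/1, 4/25), width = 4/25 - 0/1 = 4/25
  'c': [0/1 + 4/25*0/1, 0/1 + 4/25*2/5) = [0/1, 8/125)
  'a': [0/1 + 4/25*2/5, 0/1 + 4/25*7/10) = [8/125, 14/125)
  'f': [0/1 + 4/25*7/10, 0/1 + 4/25*1/1) = [14/125, 4/25) <- contains code 17/125
  emit 'f', narrow to [14/125, 4/25)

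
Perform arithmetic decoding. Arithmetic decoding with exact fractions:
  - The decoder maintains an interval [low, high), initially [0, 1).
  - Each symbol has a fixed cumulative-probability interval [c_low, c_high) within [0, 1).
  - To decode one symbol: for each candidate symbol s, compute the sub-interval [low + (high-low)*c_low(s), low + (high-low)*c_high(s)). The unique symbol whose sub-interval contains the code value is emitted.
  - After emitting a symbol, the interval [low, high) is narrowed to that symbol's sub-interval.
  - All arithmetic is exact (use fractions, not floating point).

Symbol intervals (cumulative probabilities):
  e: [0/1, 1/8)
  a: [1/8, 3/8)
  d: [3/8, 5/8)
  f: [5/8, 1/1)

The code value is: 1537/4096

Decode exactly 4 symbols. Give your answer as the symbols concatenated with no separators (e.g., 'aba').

Step 1: interval [0/1, 1/1), width = 1/1 - 0/1 = 1/1
  'e': [0/1 + 1/1*0/1, 0/1 + 1/1*1/8) = [0/1, 1/8)
  'a': [0/1 + 1/1*1/8, 0/1 + 1/1*3/8) = [1/8, 3/8)
  'd': [0/1 + 1/1*3/8, 0/1 + 1/1*5/8) = [3/8, 5/8) <- contains code 1537/4096
  'f': [0/1 + 1/1*5/8, 0/1 + 1/1*1/1) = [5/8, 1/1)
  emit 'd', narrow to [3/8, 5/8)
Step 2: interval [3/8, 5/8), width = 5/8 - 3/8 = 1/4
  'e': [3/8 + 1/4*0/1, 3/8 + 1/4*1/8) = [3/8, 13/32) <- contains code 1537/4096
  'a': [3/8 + 1/4*1/8, 3/8 + 1/4*3/8) = [13/32, 15/32)
  'd': [3/8 + 1/4*3/8, 3/8 + 1/4*5/8) = [15/32, 17/32)
  'f': [3/8 + 1/4*5/8, 3/8 + 1/4*1/1) = [17/32, 5/8)
  emit 'e', narrow to [3/8, 13/32)
Step 3: interval [3/8, 13/32), width = 13/32 - 3/8 = 1/32
  'e': [3/8 + 1/32*0/1, 3/8 + 1/32*1/8) = [3/8, 97/256) <- contains code 1537/4096
  'a': [3/8 + 1/32*1/8, 3/8 + 1/32*3/8) = [97/256, 99/256)
  'd': [3/8 + 1/32*3/8, 3/8 + 1/32*5/8) = [99/256, 101/256)
  'f': [3/8 + 1/32*5/8, 3/8 + 1/32*1/1) = [101/256, 13/32)
  emit 'e', narrow to [3/8, 97/256)
Step 4: interval [3/8, 97/256), width = 97/256 - 3/8 = 1/256
  'e': [3/8 + 1/256*0/1, 3/8 + 1/256*1/8) = [3/8, 769/2048) <- contains code 1537/4096
  'a': [3/8 + 1/256*1/8, 3/8 + 1/256*3/8) = [769/2048, 771/2048)
  'd': [3/8 + 1/256*3/8, 3/8 + 1/256*5/8) = [771/2048, 773/2048)
  'f': [3/8 + 1/256*5/8, 3/8 + 1/256*1/1) = [773/2048, 97/256)
  emit 'e', narrow to [3/8, 769/2048)

Answer: deee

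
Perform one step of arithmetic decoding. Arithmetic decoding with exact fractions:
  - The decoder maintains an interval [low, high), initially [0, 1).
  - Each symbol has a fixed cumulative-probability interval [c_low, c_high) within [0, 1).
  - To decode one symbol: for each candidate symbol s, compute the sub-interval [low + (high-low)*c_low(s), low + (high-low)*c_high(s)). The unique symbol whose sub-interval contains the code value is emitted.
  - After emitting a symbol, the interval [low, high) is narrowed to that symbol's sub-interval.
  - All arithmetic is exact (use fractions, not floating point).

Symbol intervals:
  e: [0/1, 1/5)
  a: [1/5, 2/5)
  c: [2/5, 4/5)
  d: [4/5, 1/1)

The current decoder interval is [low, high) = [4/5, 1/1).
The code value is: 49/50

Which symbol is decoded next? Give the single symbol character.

Interval width = high − low = 1/1 − 4/5 = 1/5
Scaled code = (code − low) / width = (49/50 − 4/5) / 1/5 = 9/10
  e: [0/1, 1/5) 
  a: [1/5, 2/5) 
  c: [2/5, 4/5) 
  d: [4/5, 1/1) ← scaled code falls here ✓

Answer: d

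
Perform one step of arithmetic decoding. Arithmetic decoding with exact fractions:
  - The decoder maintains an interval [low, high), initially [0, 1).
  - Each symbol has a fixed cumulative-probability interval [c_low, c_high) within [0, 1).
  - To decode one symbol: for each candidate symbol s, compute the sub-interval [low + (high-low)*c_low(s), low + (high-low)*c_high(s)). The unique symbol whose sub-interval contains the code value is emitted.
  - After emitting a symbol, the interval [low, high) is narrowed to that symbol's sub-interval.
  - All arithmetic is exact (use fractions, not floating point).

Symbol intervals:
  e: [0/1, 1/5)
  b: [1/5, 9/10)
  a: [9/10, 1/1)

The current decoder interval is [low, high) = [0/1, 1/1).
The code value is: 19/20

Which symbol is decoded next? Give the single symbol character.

Answer: a

Derivation:
Interval width = high − low = 1/1 − 0/1 = 1/1
Scaled code = (code − low) / width = (19/20 − 0/1) / 1/1 = 19/20
  e: [0/1, 1/5) 
  b: [1/5, 9/10) 
  a: [9/10, 1/1) ← scaled code falls here ✓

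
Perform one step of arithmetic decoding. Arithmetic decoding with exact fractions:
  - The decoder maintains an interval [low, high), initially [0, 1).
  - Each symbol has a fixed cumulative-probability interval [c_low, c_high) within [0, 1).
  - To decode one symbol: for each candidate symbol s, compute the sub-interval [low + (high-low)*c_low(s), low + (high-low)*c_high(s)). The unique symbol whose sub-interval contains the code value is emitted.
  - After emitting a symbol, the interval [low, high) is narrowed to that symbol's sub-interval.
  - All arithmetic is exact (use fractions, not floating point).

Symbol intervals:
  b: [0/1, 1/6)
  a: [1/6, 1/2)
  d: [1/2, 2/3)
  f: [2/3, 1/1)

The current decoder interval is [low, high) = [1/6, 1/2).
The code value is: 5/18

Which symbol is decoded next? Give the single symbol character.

Answer: a

Derivation:
Interval width = high − low = 1/2 − 1/6 = 1/3
Scaled code = (code − low) / width = (5/18 − 1/6) / 1/3 = 1/3
  b: [0/1, 1/6) 
  a: [1/6, 1/2) ← scaled code falls here ✓
  d: [1/2, 2/3) 
  f: [2/3, 1/1) 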